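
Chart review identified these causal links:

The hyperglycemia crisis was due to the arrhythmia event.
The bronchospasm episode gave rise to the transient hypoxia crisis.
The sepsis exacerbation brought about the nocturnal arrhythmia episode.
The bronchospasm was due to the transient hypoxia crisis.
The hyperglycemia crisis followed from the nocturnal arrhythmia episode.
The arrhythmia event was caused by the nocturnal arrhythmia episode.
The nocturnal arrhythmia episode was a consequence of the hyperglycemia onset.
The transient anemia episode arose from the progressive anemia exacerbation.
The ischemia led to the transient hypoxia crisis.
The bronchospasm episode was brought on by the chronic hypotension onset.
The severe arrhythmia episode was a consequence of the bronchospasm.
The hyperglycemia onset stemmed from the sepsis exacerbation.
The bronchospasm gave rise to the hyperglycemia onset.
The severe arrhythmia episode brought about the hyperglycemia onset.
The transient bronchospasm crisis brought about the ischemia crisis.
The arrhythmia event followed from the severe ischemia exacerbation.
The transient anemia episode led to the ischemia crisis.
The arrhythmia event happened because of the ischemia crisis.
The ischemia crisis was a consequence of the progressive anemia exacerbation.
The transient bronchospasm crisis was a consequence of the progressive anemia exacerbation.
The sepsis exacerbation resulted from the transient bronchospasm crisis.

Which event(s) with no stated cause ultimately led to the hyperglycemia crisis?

Tracing upstream from the hyperglycemia crisis: the hyperglycemia crisis ← the arrhythmia event ← the ischemia crisis ← the progressive anemia exacerbation.
A separate upstream branch: the hyperglycemia crisis ← the nocturnal arrhythmia episode ← the hyperglycemia onset ← the bronchospasm ← the transient hypoxia crisis ← the bronchospasm episode ← the chronic hypotension onset.
A separate upstream branch: the hyperglycemia crisis ← the nocturnal arrhythmia episode ← the hyperglycemia onset ← the bronchospasm ← the transient hypoxia crisis ← the ischemia.
A separate upstream branch: the hyperglycemia crisis ← the arrhythmia event ← the severe ischemia exacerbation.
Each of those chain origins has no stated cause.

the chronic hypotension onset, the ischemia, the progressive anemia exacerbation, the severe ischemia exacerbation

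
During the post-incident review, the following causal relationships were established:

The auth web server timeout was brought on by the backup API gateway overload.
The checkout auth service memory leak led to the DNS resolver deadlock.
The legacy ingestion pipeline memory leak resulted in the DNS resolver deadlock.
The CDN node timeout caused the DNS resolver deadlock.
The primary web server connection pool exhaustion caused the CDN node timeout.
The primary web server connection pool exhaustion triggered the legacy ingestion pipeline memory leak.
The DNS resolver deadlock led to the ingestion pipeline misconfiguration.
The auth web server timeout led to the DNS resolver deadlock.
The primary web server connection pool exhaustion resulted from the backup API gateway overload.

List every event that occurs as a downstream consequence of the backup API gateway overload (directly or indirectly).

Direct effects: the primary web server connection pool exhaustion, the auth web server timeout.
2 steps out: the CDN node timeout, the legacy ingestion pipeline memory leak, the DNS resolver deadlock.
3 steps out: the ingestion pipeline misconfiguration.
Not reachable from it: the checkout auth service memory leak.

the CDN node timeout, the DNS resolver deadlock, the auth web server timeout, the ingestion pipeline misconfiguration, the legacy ingestion pipeline memory leak, the primary web server connection pool exhaustion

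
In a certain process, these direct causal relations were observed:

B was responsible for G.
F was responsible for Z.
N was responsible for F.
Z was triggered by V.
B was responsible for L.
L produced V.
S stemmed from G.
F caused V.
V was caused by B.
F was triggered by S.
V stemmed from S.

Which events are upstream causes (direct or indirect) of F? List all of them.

Immediate causes of F: S, N.
Further upstream: B, G.

B, G, N, S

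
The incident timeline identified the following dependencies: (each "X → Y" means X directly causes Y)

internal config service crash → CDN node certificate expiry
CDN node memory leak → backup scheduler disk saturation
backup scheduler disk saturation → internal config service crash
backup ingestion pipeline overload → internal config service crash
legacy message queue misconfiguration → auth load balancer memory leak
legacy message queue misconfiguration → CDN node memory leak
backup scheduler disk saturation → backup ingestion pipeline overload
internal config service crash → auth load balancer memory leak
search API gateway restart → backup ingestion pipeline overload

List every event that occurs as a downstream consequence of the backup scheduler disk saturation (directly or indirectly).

Direct effects: the backup ingestion pipeline overload, the internal config service crash.
2 steps out: the auth load balancer memory leak, the CDN node certificate expiry.
Not reachable from it: the legacy message queue misconfiguration, the CDN node memory leak, the search API gateway restart.

the CDN node certificate expiry, the auth load balancer memory leak, the backup ingestion pipeline overload, the internal config service crash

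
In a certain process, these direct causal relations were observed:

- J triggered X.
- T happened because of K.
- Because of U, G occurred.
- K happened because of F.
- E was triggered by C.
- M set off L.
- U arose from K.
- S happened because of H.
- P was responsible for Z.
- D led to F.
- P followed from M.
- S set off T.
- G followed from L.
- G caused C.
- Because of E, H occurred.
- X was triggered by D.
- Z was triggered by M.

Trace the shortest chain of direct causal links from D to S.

D → F → K → U → G → C → E → H → S

D → F
F → K
K → U
U → G
G → C
C → E
E → H
H → S
Length: 8 steps.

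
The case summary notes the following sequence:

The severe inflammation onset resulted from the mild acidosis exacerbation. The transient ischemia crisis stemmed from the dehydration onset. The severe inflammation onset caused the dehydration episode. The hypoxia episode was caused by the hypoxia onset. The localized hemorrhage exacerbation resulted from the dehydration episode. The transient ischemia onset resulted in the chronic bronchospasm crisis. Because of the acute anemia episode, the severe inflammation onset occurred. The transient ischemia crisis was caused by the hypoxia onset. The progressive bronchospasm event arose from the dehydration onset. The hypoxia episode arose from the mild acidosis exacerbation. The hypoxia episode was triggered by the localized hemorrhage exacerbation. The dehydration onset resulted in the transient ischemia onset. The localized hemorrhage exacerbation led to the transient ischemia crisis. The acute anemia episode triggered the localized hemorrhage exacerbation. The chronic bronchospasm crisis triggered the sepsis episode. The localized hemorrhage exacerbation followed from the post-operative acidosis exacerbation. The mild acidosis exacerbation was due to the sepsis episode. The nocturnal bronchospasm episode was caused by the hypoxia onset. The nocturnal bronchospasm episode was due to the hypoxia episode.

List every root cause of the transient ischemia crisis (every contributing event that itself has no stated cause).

Tracing upstream from the transient ischemia crisis: the transient ischemia crisis ← the dehydration onset.
A separate upstream branch: the transient ischemia crisis ← the localized hemorrhage exacerbation ← the acute anemia episode.
A separate upstream branch: the transient ischemia crisis ← the localized hemorrhage exacerbation ← the post-operative acidosis exacerbation.
A separate upstream branch: the transient ischemia crisis ← the hypoxia onset.
Each of those chain origins has no stated cause.

the acute anemia episode, the dehydration onset, the hypoxia onset, the post-operative acidosis exacerbation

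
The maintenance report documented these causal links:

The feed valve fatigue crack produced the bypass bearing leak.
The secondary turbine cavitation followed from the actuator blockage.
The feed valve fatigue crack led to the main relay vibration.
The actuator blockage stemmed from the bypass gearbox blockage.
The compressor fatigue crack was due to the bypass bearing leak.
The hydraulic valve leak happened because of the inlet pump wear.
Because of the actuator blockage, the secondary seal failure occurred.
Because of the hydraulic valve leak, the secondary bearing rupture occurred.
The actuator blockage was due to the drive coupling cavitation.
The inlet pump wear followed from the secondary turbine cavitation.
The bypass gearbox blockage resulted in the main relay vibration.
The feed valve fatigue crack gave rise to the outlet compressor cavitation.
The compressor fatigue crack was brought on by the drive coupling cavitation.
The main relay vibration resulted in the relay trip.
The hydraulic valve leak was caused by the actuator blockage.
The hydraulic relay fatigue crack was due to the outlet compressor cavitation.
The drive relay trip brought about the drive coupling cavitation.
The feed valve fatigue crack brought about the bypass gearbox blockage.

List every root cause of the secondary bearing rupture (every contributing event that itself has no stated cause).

Tracing upstream from the secondary bearing rupture: the secondary bearing rupture ← the hydraulic valve leak ← the actuator blockage ← the bypass gearbox blockage ← the feed valve fatigue crack.
A separate upstream branch: the secondary bearing rupture ← the hydraulic valve leak ← the actuator blockage ← the drive coupling cavitation ← the drive relay trip.
Each of those chain origins has no stated cause.

the drive relay trip, the feed valve fatigue crack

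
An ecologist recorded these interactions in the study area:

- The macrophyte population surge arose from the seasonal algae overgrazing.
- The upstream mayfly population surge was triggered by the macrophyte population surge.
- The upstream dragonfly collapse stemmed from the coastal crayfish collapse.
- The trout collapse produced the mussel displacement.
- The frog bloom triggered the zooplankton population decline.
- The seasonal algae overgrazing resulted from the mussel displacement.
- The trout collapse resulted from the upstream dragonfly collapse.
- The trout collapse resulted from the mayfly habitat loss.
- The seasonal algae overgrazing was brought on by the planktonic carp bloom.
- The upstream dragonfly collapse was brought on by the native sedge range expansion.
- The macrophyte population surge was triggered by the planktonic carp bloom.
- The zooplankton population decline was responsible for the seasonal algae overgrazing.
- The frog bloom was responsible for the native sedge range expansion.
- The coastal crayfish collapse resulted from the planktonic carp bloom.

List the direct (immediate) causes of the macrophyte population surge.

the planktonic carp bloom, the seasonal algae overgrazing

Upstream contributors include the mayfly habitat loss, the frog bloom, the zooplankton population decline, the native sedge range expansion, the coastal crayfish collapse, the upstream dragonfly collapse, the trout collapse, the mussel displacement, but only the planktonic carp bloom, the seasonal algae overgrazing feed directly into the macrophyte population surge.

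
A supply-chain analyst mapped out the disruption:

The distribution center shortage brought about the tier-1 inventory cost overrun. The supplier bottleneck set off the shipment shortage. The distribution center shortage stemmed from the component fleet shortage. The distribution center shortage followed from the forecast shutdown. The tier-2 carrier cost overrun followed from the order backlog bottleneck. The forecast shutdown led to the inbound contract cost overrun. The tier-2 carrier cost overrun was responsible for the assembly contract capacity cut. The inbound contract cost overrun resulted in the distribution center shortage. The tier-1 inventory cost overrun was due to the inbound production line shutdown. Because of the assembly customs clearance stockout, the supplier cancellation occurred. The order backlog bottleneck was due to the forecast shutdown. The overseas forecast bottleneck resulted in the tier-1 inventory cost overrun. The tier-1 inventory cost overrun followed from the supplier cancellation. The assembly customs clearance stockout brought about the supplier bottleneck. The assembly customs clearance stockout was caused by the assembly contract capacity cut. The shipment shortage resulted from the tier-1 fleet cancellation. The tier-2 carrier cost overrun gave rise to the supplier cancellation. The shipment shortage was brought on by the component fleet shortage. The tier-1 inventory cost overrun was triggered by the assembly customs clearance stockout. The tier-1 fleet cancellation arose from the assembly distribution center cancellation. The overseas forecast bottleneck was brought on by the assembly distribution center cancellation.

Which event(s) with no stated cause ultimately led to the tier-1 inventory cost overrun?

the assembly distribution center cancellation, the component fleet shortage, the forecast shutdown, the inbound production line shutdown

Tracing upstream from the tier-1 inventory cost overrun: the tier-1 inventory cost overrun ← the overseas forecast bottleneck ← the assembly distribution center cancellation.
A separate upstream branch: the tier-1 inventory cost overrun ← the distribution center shortage ← the forecast shutdown.
A separate upstream branch: the tier-1 inventory cost overrun ← the distribution center shortage ← the component fleet shortage.
A separate upstream branch: the tier-1 inventory cost overrun ← the inbound production line shutdown.
Each of those chain origins has no stated cause.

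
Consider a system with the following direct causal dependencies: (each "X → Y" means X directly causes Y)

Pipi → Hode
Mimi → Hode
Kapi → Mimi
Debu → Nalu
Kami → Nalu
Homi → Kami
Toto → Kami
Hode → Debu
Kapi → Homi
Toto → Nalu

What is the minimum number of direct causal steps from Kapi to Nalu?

3

Shortest chain: Kapi → Homi → Kami → Nalu.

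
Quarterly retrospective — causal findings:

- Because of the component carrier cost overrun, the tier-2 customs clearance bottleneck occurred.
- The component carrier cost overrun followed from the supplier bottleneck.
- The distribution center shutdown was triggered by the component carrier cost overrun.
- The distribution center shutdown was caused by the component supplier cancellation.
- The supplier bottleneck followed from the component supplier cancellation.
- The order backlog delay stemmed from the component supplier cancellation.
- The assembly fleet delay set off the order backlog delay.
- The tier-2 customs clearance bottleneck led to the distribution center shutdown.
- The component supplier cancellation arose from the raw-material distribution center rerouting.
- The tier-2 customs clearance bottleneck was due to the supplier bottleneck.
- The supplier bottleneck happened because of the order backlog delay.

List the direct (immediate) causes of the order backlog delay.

Upstream contributors include the raw-material distribution center rerouting, but only the assembly fleet delay, the component supplier cancellation feed directly into the order backlog delay.

the assembly fleet delay, the component supplier cancellation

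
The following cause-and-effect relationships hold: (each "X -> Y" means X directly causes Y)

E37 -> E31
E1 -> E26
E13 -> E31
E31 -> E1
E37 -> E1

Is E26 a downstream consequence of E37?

Yes

There is a causal chain: E37 → E1 → E26.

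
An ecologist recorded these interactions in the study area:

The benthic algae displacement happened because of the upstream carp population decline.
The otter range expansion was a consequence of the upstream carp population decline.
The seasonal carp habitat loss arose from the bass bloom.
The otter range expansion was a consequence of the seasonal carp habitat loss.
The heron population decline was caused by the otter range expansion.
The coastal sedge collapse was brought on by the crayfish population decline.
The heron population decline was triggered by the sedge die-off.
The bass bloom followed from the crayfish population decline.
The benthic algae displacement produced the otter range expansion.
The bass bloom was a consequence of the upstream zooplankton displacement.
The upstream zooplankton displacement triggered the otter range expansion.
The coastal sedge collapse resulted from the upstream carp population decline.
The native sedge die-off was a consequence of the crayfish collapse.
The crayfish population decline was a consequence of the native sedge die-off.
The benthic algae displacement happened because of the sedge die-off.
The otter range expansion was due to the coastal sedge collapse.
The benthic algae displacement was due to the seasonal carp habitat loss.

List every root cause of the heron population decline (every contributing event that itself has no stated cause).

the crayfish collapse, the sedge die-off, the upstream carp population decline, the upstream zooplankton displacement

Tracing upstream from the heron population decline: the heron population decline ← the otter range expansion ← the coastal sedge collapse ← the crayfish population decline ← the native sedge die-off ← the crayfish collapse.
A separate upstream branch: the heron population decline ← the sedge die-off.
A separate upstream branch: the heron population decline ← the otter range expansion ← the upstream zooplankton displacement.
A separate upstream branch: the heron population decline ← the otter range expansion ← the upstream carp population decline.
Each of those chain origins has no stated cause.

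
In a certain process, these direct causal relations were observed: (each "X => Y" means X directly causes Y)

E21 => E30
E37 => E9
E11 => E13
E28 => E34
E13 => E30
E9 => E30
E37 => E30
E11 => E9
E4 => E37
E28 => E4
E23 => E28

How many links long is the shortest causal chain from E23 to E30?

4

Shortest chain: E23 → E28 → E4 → E37 → E30.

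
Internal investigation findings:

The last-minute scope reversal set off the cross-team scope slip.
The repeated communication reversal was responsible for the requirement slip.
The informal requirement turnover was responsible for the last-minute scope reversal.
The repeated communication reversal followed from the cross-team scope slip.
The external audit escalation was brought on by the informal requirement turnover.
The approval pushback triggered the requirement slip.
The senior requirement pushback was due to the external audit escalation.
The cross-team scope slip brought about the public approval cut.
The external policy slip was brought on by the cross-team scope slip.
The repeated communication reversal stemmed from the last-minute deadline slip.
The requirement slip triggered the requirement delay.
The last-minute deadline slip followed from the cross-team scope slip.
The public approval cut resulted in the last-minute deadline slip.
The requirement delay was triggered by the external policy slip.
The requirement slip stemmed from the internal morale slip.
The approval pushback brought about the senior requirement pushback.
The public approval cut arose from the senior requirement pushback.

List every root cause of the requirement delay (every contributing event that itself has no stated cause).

the approval pushback, the informal requirement turnover, the internal morale slip

Tracing upstream from the requirement delay: the requirement delay ← the requirement slip ← the internal morale slip.
A separate upstream branch: the requirement delay ← the external policy slip ← the cross-team scope slip ← the last-minute scope reversal ← the informal requirement turnover.
A separate upstream branch: the requirement delay ← the requirement slip ← the approval pushback.
Each of those chain origins has no stated cause.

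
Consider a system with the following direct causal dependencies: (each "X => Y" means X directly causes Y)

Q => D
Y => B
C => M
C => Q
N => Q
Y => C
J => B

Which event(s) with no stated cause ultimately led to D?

Tracing upstream from D: D ← Q ← C ← Y.
A separate upstream branch: D ← Q ← N.
Each of those chain origins has no stated cause.

N, Y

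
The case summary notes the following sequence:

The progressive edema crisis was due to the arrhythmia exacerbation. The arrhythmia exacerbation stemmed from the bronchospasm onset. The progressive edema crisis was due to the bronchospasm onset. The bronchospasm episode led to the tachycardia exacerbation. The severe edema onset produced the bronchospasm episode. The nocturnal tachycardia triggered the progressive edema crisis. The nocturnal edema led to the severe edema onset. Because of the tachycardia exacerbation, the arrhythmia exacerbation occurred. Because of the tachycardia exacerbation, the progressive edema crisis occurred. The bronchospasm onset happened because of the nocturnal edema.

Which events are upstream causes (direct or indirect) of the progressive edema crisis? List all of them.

the arrhythmia exacerbation, the bronchospasm episode, the bronchospasm onset, the nocturnal edema, the nocturnal tachycardia, the severe edema onset, the tachycardia exacerbation

Immediate causes of the progressive edema crisis: the bronchospasm onset, the tachycardia exacerbation, the arrhythmia exacerbation, the nocturnal tachycardia.
Further upstream: the nocturnal edema, the severe edema onset, the bronchospasm episode.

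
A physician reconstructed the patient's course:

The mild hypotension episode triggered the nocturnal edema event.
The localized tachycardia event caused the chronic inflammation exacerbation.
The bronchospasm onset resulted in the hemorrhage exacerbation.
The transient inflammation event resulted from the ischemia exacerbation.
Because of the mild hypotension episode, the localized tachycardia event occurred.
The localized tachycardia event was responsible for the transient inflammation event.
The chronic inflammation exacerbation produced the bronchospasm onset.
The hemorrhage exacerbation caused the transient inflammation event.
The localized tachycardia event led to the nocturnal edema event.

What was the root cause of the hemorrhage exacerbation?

Tracing upstream from the hemorrhage exacerbation: the hemorrhage exacerbation ← the bronchospasm onset ← the chronic inflammation exacerbation ← the localized tachycardia event ← the mild hypotension episode.
The mild hypotension episode has no stated cause, so it is the root.

the mild hypotension episode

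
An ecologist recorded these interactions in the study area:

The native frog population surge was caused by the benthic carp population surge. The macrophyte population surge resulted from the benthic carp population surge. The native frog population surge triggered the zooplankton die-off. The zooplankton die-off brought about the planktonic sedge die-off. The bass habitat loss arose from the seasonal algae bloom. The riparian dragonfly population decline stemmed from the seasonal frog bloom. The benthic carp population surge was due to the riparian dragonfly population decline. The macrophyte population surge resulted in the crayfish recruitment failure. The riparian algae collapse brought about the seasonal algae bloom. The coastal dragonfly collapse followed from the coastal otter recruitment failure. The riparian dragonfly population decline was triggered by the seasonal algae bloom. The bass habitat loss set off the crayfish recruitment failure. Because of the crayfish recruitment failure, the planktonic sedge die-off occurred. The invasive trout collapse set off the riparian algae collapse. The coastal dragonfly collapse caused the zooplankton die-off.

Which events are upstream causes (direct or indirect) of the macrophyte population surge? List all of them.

Immediate cause of the macrophyte population surge: the benthic carp population surge.
Further upstream: the invasive trout collapse, the riparian algae collapse, the seasonal algae bloom, the seasonal frog bloom, the riparian dragonfly population decline.

the benthic carp population surge, the invasive trout collapse, the riparian algae collapse, the riparian dragonfly population decline, the seasonal algae bloom, the seasonal frog bloom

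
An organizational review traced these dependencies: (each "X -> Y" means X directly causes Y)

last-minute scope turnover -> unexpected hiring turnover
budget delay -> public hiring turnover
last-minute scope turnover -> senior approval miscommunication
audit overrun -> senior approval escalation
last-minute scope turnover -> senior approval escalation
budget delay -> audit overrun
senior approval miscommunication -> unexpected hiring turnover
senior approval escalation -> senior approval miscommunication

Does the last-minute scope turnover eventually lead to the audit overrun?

The last-minute scope turnover leads to the senior approval escalation, the senior approval miscommunication, the unexpected hiring turnover; the audit overrun is not among them.

No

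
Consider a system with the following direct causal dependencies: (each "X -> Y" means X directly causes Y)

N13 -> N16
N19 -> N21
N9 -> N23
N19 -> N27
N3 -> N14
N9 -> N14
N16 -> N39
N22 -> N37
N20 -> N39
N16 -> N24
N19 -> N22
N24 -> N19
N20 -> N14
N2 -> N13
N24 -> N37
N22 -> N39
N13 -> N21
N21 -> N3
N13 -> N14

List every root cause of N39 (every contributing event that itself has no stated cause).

N2, N20

Tracing upstream from N39: N39 ← N16 ← N13 ← N2.
A separate upstream branch: N39 ← N20.
Each of those chain origins has no stated cause.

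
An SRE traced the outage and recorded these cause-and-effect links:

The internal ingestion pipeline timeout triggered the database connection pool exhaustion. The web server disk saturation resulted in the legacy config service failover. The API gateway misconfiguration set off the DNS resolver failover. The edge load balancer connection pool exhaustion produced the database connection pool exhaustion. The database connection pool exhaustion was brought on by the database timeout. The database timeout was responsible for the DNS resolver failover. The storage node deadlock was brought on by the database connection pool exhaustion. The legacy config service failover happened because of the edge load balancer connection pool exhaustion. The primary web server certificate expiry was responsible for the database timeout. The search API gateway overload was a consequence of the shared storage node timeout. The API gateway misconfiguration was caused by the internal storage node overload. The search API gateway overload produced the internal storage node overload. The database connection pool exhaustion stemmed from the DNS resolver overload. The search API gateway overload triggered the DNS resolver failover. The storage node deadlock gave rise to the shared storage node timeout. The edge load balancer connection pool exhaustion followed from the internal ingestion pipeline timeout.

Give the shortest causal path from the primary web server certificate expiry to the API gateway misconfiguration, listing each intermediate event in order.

the primary web server certificate expiry → the database timeout → the database connection pool exhaustion → the storage node deadlock → the shared storage node timeout → the search API gateway overload → the internal storage node overload → the API gateway misconfiguration

the primary web server certificate expiry → the database timeout
the database timeout → the database connection pool exhaustion
the database connection pool exhaustion → the storage node deadlock
the storage node deadlock → the shared storage node timeout
the shared storage node timeout → the search API gateway overload
the search API gateway overload → the internal storage node overload
the internal storage node overload → the API gateway misconfiguration
Length: 7 steps.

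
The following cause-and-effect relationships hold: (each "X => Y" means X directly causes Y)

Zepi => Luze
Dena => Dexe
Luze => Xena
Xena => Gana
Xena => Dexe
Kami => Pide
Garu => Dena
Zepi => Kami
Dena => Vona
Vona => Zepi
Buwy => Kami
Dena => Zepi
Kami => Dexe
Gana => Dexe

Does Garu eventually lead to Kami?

There is a causal chain: Garu → Dena → Zepi → Kami.

Yes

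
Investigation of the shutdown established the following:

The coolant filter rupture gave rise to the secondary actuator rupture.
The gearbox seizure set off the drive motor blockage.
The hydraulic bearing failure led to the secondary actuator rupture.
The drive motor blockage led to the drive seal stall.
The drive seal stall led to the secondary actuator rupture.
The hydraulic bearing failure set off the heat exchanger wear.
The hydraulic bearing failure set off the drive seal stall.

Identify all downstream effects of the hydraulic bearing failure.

the drive seal stall, the heat exchanger wear, the secondary actuator rupture

Direct effects: the drive seal stall, the heat exchanger wear, the secondary actuator rupture.
Not reachable from it: the gearbox seizure, the drive motor blockage, the coolant filter rupture.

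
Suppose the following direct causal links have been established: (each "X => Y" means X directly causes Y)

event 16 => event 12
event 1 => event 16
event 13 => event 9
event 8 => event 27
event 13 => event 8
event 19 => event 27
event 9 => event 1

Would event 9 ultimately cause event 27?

No

Event 9 leads to event 1, event 16, event 12; event 27 is not among them.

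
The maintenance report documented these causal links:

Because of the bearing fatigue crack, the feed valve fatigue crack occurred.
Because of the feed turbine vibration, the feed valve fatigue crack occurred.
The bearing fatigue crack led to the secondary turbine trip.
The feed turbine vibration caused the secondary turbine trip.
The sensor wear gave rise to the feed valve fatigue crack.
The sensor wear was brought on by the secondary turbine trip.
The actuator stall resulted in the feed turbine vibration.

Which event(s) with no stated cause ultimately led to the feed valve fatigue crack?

Tracing upstream from the feed valve fatigue crack: the feed valve fatigue crack ← the bearing fatigue crack.
A separate upstream branch: the feed valve fatigue crack ← the feed turbine vibration ← the actuator stall.
Each of those chain origins has no stated cause.

the actuator stall, the bearing fatigue crack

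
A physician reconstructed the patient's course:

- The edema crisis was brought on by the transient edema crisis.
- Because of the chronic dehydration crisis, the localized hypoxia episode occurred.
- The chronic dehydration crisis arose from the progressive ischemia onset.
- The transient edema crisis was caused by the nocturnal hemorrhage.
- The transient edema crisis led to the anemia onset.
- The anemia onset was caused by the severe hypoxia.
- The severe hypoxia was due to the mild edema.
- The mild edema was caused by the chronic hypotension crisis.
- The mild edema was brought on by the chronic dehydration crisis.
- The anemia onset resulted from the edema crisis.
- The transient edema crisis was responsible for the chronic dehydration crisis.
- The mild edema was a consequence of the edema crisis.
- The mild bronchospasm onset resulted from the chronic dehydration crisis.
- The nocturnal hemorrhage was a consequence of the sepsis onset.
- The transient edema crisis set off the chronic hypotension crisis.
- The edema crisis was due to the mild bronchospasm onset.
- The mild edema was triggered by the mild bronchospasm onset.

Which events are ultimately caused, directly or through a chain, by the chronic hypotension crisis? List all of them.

the anemia onset, the mild edema, the severe hypoxia

Direct effects: the mild edema.
2 steps out: the severe hypoxia.
3 steps out: the anemia onset.
Not reachable from it: the sepsis onset, the nocturnal hemorrhage, the transient edema crisis, the chronic dehydration crisis, the mild bronchospasm onset, the localized hypoxia episode, the edema crisis, the progressive ischemia onset.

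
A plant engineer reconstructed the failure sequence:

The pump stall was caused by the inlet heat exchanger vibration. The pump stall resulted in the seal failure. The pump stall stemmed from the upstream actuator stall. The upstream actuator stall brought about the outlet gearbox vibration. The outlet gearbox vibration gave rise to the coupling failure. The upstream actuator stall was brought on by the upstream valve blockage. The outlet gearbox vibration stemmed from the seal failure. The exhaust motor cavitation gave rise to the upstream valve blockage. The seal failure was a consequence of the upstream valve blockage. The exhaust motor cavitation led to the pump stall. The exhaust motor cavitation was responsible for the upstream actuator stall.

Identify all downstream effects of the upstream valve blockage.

Direct effects: the upstream actuator stall, the seal failure.
2 steps out: the pump stall, the outlet gearbox vibration.
3 steps out: the coupling failure.
Not reachable from it: the exhaust motor cavitation, the inlet heat exchanger vibration.

the coupling failure, the outlet gearbox vibration, the pump stall, the seal failure, the upstream actuator stall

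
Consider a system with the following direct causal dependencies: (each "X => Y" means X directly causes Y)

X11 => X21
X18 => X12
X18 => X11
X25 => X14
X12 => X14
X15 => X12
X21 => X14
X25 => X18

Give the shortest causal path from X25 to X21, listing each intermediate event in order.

X25 → X18 → X11 → X21

X25 → X18
X18 → X11
X11 → X21
Length: 3 steps.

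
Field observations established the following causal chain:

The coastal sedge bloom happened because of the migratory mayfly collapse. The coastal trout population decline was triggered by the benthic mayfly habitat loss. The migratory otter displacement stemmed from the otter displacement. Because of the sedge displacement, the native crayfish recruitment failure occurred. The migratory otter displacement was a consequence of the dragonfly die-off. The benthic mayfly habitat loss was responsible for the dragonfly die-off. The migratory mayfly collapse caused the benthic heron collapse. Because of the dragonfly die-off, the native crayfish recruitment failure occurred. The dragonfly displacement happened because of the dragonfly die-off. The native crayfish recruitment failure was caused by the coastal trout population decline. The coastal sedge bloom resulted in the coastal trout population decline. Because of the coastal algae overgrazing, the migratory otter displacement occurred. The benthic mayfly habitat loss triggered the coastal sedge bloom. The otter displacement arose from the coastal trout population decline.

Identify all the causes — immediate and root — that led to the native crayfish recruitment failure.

the benthic mayfly habitat loss, the coastal sedge bloom, the coastal trout population decline, the dragonfly die-off, the migratory mayfly collapse, the sedge displacement

Immediate causes of the native crayfish recruitment failure: the dragonfly die-off, the sedge displacement, the coastal trout population decline.
Further upstream: the benthic mayfly habitat loss, the migratory mayfly collapse, the coastal sedge bloom.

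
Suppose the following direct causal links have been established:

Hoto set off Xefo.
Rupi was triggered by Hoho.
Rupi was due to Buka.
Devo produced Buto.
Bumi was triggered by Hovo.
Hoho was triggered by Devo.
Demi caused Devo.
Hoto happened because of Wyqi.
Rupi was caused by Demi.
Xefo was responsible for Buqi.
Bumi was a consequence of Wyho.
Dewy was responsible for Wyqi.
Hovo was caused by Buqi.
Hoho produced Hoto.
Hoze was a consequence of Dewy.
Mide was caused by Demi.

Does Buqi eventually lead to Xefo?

No

Buqi leads to Hovo, Bumi; Xefo is not among them.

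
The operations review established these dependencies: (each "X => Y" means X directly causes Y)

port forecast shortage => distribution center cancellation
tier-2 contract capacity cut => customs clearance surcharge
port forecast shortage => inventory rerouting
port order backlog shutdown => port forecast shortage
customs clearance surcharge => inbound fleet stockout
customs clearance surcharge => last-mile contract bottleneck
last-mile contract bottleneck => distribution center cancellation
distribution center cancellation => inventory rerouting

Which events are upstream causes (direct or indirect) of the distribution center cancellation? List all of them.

the customs clearance surcharge, the last-mile contract bottleneck, the port forecast shortage, the port order backlog shutdown, the tier-2 contract capacity cut

Immediate causes of the distribution center cancellation: the last-mile contract bottleneck, the port forecast shortage.
Further upstream: the tier-2 contract capacity cut, the customs clearance surcharge, the port order backlog shutdown.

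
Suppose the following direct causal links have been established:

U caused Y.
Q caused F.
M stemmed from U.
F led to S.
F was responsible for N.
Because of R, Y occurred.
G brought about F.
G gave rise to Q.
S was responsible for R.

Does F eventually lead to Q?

No

F leads to S, R, N, Y; Q is not among them.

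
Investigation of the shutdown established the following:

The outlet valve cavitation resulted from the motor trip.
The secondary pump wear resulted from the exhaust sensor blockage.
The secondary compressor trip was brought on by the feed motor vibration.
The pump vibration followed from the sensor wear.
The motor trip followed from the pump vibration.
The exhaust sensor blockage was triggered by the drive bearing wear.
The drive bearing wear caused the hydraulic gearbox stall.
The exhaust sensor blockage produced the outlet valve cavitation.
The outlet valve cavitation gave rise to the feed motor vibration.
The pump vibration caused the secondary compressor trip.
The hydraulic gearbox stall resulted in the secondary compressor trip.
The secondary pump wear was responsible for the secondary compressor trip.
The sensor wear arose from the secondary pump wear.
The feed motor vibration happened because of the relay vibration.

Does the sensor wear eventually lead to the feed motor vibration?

There is a causal chain: the sensor wear → the pump vibration → the motor trip → the outlet valve cavitation → the feed motor vibration.

Yes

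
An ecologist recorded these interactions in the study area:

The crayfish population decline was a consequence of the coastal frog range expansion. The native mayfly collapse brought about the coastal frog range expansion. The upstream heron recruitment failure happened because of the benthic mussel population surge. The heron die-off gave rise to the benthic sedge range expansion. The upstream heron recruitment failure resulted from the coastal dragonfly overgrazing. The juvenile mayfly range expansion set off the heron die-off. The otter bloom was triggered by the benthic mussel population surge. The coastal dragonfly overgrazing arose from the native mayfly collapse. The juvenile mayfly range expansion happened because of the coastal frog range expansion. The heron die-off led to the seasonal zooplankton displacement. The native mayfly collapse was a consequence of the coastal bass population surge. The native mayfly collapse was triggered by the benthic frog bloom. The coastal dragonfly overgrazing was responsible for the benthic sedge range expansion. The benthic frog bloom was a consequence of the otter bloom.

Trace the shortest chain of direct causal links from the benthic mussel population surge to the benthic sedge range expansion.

the benthic mussel population surge → the otter bloom → the benthic frog bloom → the native mayfly collapse → the coastal dragonfly overgrazing → the benthic sedge range expansion

the benthic mussel population surge → the otter bloom
the otter bloom → the benthic frog bloom
the benthic frog bloom → the native mayfly collapse
the native mayfly collapse → the coastal dragonfly overgrazing
the coastal dragonfly overgrazing → the benthic sedge range expansion
Length: 5 steps.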